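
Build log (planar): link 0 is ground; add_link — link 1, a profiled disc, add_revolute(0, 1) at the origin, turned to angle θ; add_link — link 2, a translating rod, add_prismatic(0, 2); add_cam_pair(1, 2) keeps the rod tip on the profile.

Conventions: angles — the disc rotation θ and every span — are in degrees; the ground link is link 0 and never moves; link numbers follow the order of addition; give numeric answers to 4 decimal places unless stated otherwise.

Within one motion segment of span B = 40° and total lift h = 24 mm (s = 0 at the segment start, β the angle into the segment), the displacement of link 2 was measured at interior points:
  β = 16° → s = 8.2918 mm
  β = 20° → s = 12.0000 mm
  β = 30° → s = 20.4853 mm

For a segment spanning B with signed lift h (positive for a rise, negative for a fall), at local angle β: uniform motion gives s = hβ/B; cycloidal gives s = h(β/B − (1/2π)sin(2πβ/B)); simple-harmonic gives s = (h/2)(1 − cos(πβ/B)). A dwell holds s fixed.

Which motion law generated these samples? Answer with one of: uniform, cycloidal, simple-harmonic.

candidates at β/B = r: uniform s = h·r (linear in β); cycloidal s = h·(r − sin(2πr)/(2π)); simple-harmonic s = (h/2)(1 − cos(πr))
β=16°: printed 8.2918 | uniform 9.6000, cycloidal 7.3548, simple-harmonic 8.2918
β=20°: printed 12.0000 | uniform 12.0000, cycloidal 12.0000, simple-harmonic 12.0000
β=30°: printed 20.4853 | uniform 18.0000, cycloidal 21.8197, simple-harmonic 20.4853
only one law matches every sample → simple-harmonic

simple-harmonic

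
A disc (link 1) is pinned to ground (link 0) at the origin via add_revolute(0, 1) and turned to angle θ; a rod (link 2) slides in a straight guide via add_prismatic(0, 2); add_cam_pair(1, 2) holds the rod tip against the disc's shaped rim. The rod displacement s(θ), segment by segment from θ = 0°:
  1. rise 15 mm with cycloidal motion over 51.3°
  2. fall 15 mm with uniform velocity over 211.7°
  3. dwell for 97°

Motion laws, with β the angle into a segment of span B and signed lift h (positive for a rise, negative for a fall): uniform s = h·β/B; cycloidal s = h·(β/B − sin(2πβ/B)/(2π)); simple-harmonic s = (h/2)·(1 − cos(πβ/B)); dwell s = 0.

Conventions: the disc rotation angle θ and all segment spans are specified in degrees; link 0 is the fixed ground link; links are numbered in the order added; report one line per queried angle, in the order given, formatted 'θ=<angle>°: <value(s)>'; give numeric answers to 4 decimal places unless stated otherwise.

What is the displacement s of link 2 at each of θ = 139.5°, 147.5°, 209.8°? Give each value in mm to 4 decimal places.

segment 1 (0° to 51.3°, cycloidal, h = 15) is passed completely: s = 0.0000 + (15) = 15.0000
θ = 139.5° falls in segment 2 (51.3° to 263°, uniform, h = -15): β = 139.5 − 51.3 = 88.2°, B = 211.7°; Δs = -15·88.2/211.7 = -6.2494; s = 15.0000 − 6.2494 = 8.7506
θ = 147.5° falls in segment 2 (51.3° to 263°, uniform, h = -15): β = 147.5 − 51.3 = 96.2°, B = 211.7°; Δs = -15·96.2/211.7 = -6.8162; s = 15.0000 − 6.8162 = 8.1838
θ = 209.8° falls in segment 2 (51.3° to 263°, uniform, h = -15): β = 209.8 − 51.3 = 158.5°, B = 211.7°; Δs = -15·158.5/211.7 = -11.2305; s = 15.0000 − 11.2305 = 3.7695

θ=139.5°: 8.7506
θ=147.5°: 8.1838
θ=209.8°: 3.7695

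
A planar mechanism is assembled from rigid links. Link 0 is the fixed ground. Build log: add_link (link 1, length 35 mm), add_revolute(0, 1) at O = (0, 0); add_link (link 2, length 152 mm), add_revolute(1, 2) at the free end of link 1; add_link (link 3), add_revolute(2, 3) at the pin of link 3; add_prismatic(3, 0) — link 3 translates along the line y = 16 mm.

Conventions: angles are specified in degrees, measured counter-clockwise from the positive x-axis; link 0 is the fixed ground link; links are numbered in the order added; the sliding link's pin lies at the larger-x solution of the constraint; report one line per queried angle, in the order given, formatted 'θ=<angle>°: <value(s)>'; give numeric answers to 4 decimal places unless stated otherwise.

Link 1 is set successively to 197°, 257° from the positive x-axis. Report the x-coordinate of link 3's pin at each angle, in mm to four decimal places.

geometry: r = 35 mm, L = 152 mm, e = 16 mm
θ=197°: crank pin P = (r cos θ, r sin θ) = (-33.470666, -10.233010)
θ=197°: h = r sin θ − e = -10.233010 − 16 = -26.233010
θ=197°: x = r cos θ + √(L² − h²) = -33.470666 + 149.719168 = 116.248501
θ=257°: crank pin P = (r cos θ, r sin θ) = (-7.873287, -34.102952)
θ=257°: h = r sin θ − e = -34.102952 − 16 = -50.102952
θ=257°: x = r cos θ + √(L² − h²) = -7.873287 + 143.505032 = 135.631745

θ=197°: 116.2485
θ=257°: 135.6317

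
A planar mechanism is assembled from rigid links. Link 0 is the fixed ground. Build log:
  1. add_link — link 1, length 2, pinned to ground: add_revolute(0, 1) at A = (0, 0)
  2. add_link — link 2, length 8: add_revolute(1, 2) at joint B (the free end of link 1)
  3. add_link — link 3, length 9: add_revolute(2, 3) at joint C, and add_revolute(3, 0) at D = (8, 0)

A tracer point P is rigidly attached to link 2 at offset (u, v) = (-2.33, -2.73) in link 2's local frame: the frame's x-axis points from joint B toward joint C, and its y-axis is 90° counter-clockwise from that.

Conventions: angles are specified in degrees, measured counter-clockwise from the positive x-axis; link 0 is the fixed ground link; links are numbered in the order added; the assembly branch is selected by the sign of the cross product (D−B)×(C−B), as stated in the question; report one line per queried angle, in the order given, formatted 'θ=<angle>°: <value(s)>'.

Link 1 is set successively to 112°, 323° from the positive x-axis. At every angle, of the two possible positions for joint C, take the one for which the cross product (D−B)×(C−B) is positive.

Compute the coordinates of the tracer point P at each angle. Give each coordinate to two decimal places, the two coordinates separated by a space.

A=(0,0), D=(8.00,0)
θ=112°: B = A + 2.00·(cos112°, sin112°) = (-0.7492, 1.8544)
θ=112°: |BD| = 8.9436
θ=112°: circle(B,8.00) ∩ circle(D,9.00): a=3.5214, h=7.1833
θ=112°:   candidates: C₊=(4.1850,8.1514) cross=64.244; C₋=(1.2062,-5.9030) cross=-64.244
θ=112°:   branch + wants cross > 0 → take C=(4.1850,8.1514) (cross=64.244)
θ=112°: ex = (C−B)/|BC| = (0.6168,0.7871); ey = (-0.7871,0.6168)
θ=112°: P = B + -2.33·ex + -2.73·ey = (-0.0374,-1.6635)
θ=323°: B = A + 2.00·(cos323°, sin323°) = (1.5973, -1.2036)
θ=323°: |BD| = 6.5149
θ=323°: circle(B,8.00) ∩ circle(D,9.00): a=1.9527, h=7.7580
θ=323°:   candidates: C₊=(2.0831,6.7816) cross=50.543; C₋=(4.9497,-8.4673) cross=-50.543
θ=323°:   branch + wants cross > 0 → take C=(2.0831,6.7816) (cross=50.543)
θ=323°: ex = (C−B)/|BC| = (0.0607,0.9982); ey = (-0.9982,0.0607)
θ=323°: P = B + -2.33·ex + -2.73·ey = (4.1807,-3.6951)

θ=112°: -0.04 -1.66
θ=323°: 4.18 -3.70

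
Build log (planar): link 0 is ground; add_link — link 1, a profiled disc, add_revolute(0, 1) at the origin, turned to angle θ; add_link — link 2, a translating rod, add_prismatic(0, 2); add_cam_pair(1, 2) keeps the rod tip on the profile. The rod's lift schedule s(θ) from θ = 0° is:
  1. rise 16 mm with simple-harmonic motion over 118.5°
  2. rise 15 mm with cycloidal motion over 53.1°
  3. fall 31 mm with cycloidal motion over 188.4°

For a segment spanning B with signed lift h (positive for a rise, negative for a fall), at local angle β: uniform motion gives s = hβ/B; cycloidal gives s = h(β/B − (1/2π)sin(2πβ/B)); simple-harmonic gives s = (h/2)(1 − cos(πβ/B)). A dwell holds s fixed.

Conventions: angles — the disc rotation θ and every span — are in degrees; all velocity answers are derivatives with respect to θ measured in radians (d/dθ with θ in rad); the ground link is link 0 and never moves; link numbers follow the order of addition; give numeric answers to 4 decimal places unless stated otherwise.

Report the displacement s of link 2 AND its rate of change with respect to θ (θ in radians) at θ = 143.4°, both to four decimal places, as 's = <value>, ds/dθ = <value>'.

seg 1 [0°–118.5°] simple-harmonic, h=16: full span → s += 16 → s = 16.0000
seg 2 [118.5°–171.6°] cycloidal, h=15: θ=143.4° here. β=24.9, B=53.1. 15·(0.4689 − sin(2π·0.4689)/(2π)) = 6.5708 → s = 22.5708
velocity in seg [118.5°–171.6°] (cycloidal), θ in radians: β = 24.9° = 0.4346 rad, B = 53.1° = 0.9268 rad; ds/dθ = (h/B)(1 − cos(2πβ/B)) = (15/0.9268)(1 − cos(2π·0.4689)) = 32.062995 mm/rad

s = 22.5708, ds/dθ = 32.0630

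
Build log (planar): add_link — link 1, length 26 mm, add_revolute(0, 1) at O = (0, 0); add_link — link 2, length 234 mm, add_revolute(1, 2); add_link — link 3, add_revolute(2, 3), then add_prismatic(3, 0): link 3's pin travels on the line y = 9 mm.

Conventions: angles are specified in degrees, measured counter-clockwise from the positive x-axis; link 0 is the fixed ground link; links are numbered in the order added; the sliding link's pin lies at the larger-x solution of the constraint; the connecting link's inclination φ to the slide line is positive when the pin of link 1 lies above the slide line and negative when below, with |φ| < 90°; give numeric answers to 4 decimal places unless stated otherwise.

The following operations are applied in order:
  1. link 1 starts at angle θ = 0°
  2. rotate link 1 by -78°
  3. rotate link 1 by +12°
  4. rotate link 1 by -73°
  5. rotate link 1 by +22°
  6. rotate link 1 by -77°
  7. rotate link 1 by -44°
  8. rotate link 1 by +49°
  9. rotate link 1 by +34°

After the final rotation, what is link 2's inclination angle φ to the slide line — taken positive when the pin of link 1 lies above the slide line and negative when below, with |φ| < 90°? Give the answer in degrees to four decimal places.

geometry: r = 26 mm, L = 234 mm, e = 9 mm; θ starts at 0°
rotate link 1 by -78°: θ ← 0° -78° = -78°
rotate link 1 by +12°: θ ← -78° +12° = -66°
rotate link 1 by -73°: θ ← -66° -73° = -139°
rotate link 1 by +22°: θ ← -139° +22° = -117°
rotate link 1 by -77°: θ ← -117° -77° = -194°
rotate link 1 by -44°: θ ← -194° -44° = -238°
rotate link 1 by +49°: θ ← -238° +49° = -189°
rotate link 1 by +34°: θ ← -189° +34° = -155°
h = r sin θ − e = -10.988075 − 9 = -19.988075
sin φ = h / L = -19.988075 / 234 = -0.08541912
φ = arcsin(-0.08541912) = -4.900127°

-4.9001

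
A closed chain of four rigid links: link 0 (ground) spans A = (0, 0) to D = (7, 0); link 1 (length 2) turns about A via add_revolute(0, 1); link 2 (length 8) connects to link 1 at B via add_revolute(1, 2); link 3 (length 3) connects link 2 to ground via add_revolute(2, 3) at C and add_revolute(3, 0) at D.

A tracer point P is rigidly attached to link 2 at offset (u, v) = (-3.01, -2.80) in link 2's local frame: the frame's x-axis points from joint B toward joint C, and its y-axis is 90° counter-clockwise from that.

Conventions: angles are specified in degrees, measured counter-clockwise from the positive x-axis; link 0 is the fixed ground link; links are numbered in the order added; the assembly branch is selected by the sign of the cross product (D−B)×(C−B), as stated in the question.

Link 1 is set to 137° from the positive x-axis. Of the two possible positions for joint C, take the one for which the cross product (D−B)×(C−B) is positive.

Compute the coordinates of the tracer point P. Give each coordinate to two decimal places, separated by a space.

A=(0,0), D=(7.00,0)
B = A + 2.00·(cos137°, sin137°) = (-1.4627, 1.3640)
|BD| = 8.5719
circle(B,8.00) ∩ circle(D,3.00): a=7.4941, h=2.7997
  candidates: C₊=(6.3814,2.9355) cross=23.999; C₋=(5.4904,-2.5925) cross=-23.999
  branch + wants cross > 0 → take C=(6.3814,2.9355) (cross=23.999)
ex = (C−B)/|BC| = (0.9805,0.1964); ey = (-0.1964,0.9805)
P = B + -3.01·ex + -2.80·ey = (-3.8640,-1.9727)

-3.86 -1.97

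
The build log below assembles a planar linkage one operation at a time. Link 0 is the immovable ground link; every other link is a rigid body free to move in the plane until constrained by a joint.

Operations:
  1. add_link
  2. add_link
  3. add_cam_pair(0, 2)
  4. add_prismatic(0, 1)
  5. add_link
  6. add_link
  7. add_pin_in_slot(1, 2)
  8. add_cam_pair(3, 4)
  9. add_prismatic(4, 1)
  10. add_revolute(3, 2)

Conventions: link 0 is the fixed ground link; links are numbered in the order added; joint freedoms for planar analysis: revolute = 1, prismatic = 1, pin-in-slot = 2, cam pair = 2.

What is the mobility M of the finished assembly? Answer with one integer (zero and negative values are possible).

L=1 J1=0 J2=0
add link → L=2 J1=0 J2=0
add link → L=3 J1=0 J2=0
C@0,2 dof=2 J2 → L=3 J1=0 J2=1
P@0,1 dof=1 J1 → L=3 J1=1 J2=1
add link → L=4 J1=1 J2=1
add link → L=5 J1=1 J2=1
PS@1,2 dof=2 J2 → L=5 J1=1 J2=2
C@3,4 dof=2 J2 → L=5 J1=1 J2=3
P@4,1 dof=1 J1 → L=5 J1=2 J2=3
R@3,2 dof=1 J1 → L=5 J1=3 J2=3
M=3(L−1)−2J1−J2=3·4−2·3−3=3

M = 3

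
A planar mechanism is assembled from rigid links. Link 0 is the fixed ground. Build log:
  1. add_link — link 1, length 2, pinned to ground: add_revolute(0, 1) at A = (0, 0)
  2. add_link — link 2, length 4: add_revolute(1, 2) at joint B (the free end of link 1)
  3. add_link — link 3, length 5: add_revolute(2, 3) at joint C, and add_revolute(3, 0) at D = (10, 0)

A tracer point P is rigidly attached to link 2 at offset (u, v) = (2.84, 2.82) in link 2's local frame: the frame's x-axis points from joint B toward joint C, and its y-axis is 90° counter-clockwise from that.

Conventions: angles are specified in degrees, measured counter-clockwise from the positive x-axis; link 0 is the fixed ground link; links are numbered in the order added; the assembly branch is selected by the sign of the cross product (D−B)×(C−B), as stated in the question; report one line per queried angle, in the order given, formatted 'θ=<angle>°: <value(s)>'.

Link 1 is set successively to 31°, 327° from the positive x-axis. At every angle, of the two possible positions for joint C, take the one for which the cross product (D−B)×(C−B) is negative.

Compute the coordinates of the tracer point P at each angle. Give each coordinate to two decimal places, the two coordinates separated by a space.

A=(0,0), D=(10.00,0)
θ=31°: B = A + 2.00·(cos31°, sin31°) = (1.7143, 1.0301)
θ=31°: |BD| = 8.3494
θ=31°: circle(B,4.00) ∩ circle(D,5.00): a=3.6358, h=1.6677
θ=31°:   candidates: C₊=(5.5281,2.2365) cross=13.924; C₋=(5.1166,-1.0734) cross=-13.924
θ=31°:   branch - wants cross < 0 → take C=(5.1166,-1.0734) (cross=-13.924)
θ=31°: ex = (C−B)/|BC| = (0.8506,-0.5259); ey = (0.5259,0.8506)
θ=31°: P = B + 2.84·ex + 2.82·ey = (5.6129,1.9352)
θ=327°: B = A + 2.00·(cos327°, sin327°) = (1.6773, -1.0893)
θ=327°: |BD| = 8.3936
θ=327°: circle(B,4.00) ∩ circle(D,5.00): a=3.6607, h=1.6122
θ=327°:   candidates: C₊=(5.0979,0.9844) cross=13.532; C₋=(5.5163,-2.2128) cross=-13.532
θ=327°:   branch - wants cross < 0 → take C=(5.5163,-2.2128) (cross=-13.532)
θ=327°: ex = (C−B)/|BC| = (0.9597,-0.2809); ey = (0.2809,0.9597)
θ=327°: P = B + 2.84·ex + 2.82·ey = (5.1951,0.8195)

θ=31°: 5.61 1.94
θ=327°: 5.20 0.82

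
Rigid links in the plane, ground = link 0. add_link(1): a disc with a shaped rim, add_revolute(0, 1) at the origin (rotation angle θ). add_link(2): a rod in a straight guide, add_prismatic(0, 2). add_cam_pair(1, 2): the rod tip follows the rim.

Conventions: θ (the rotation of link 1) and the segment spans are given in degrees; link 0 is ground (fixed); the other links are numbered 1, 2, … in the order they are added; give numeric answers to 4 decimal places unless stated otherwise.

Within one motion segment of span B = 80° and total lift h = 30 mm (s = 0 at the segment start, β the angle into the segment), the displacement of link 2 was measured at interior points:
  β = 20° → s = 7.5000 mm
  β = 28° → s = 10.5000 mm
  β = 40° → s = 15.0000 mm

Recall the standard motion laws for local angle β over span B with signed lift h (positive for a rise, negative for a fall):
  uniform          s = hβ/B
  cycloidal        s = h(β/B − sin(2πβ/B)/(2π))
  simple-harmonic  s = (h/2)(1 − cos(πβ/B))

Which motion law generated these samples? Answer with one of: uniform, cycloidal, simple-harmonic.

candidates at β/B = r: uniform s = h·r (linear in β); cycloidal s = h·(r − sin(2πr)/(2π)); simple-harmonic s = (h/2)(1 − cos(πr))
β=20°: printed 7.5000 | uniform 7.5000, cycloidal 2.7254, simple-harmonic 4.3934
β=28°: printed 10.5000 | uniform 10.5000, cycloidal 6.6372, simple-harmonic 8.1901
β=40°: printed 15.0000 | uniform 15.0000, cycloidal 15.0000, simple-harmonic 15.0000
only one law matches every sample → uniform

uniform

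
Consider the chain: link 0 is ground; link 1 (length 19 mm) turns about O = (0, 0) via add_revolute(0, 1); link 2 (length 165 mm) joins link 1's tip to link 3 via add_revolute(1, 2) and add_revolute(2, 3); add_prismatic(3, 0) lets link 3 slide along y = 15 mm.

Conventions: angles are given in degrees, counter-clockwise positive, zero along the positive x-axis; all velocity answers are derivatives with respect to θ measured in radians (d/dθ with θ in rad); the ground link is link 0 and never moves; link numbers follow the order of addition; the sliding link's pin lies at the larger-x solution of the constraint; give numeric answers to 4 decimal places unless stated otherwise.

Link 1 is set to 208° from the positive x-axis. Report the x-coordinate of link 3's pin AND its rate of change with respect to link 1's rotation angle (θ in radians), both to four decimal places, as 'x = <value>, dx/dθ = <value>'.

geometry: r = 19 mm, L = 165 mm, e = 15 mm
crank pin P = (r cos θ, r sin θ) = (-16.776004, -8.919960)
h = r sin θ − e = -8.919960 − 15 = -23.919960
x = r cos θ + √(L² − h²) = -16.776004 + 163.256962 = 146.480957
dx/dθ = −r sin θ − h·r cos θ/√(L² − h²) (θ in radians; h = -23.919960) = 6.461986

x = 146.4810, dx/dθ = 6.4620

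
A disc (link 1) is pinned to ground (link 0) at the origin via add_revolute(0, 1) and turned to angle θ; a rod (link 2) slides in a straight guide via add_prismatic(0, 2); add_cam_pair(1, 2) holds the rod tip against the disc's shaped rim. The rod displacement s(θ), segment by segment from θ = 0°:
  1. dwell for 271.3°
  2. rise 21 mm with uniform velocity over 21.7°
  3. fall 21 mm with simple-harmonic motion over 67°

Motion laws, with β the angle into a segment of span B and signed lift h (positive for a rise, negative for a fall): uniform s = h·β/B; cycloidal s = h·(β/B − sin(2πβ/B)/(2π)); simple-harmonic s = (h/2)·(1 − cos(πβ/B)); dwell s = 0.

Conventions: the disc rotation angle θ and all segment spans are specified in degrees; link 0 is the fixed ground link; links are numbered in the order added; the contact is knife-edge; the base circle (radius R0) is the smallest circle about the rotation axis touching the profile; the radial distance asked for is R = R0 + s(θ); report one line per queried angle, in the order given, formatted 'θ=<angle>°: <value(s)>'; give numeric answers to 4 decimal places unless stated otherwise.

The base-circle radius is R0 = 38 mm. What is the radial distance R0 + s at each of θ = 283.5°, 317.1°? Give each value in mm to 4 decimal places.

segment 1 (0° to 271.3°, dwell): s unchanged at 0.0000
θ = 283.5° falls in segment 2 (271.3° to 293°, uniform, h = 21): β = 283.5 − 271.3 = 12.2°, B = 21.7°; Δs = 21·12.2/21.7 = 11.8065; s = 0.0000 + 11.8065 = 11.8065
segment 2 (271.3° to 293°, uniform, h = 21) is passed completely: s = 0.0000 + (21) = 21.0000
θ = 317.1° falls in segment 3 (293° to 360°, simple-harmonic, h = -21): β = 317.1 − 293 = 24.1°, B = 67°; Δs = -21/2·(1 − cos(π·0.3597)) = -6.0204; s = 21.0000 − 6.0204 = 14.9796
θ=283.5°: R = R0 + s = 38 + 11.8065 = 49.8065
θ=317.1°: R = R0 + s = 38 + 14.9796 = 52.9796

θ=283.5°: 49.8065
θ=317.1°: 52.9796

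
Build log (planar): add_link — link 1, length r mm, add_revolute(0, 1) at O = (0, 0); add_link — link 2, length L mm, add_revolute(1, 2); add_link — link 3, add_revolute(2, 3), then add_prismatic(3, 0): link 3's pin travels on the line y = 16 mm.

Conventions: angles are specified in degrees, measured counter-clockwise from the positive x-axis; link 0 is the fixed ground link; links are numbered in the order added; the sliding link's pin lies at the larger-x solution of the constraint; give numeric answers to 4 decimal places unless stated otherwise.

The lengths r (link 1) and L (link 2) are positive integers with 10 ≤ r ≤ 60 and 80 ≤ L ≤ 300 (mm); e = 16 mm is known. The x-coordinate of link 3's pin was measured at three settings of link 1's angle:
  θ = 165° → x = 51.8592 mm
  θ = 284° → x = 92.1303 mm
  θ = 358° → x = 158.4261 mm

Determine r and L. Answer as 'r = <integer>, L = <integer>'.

constraint per measurement: (x − r cos θ)² + (r sin θ − e)² = L²
subtracting the θ₁ and θ₂ equations cancels the r² and L² terms:
r = (x₁² − x₂²) / (2[(x₁cos θ₁ + e sin θ₁) − (x₂cos θ₂ + e sin θ₂)]) = 55.0000 → r = 55
L² = (x₁ − r cos θ₁)² + (r sin θ₁ − e)² = 11024.9906 → L = 105.0000 → L = 105
check at θ₃=358°: x = 158.4261 (printed 158.4261) ✓

r = 55, L = 105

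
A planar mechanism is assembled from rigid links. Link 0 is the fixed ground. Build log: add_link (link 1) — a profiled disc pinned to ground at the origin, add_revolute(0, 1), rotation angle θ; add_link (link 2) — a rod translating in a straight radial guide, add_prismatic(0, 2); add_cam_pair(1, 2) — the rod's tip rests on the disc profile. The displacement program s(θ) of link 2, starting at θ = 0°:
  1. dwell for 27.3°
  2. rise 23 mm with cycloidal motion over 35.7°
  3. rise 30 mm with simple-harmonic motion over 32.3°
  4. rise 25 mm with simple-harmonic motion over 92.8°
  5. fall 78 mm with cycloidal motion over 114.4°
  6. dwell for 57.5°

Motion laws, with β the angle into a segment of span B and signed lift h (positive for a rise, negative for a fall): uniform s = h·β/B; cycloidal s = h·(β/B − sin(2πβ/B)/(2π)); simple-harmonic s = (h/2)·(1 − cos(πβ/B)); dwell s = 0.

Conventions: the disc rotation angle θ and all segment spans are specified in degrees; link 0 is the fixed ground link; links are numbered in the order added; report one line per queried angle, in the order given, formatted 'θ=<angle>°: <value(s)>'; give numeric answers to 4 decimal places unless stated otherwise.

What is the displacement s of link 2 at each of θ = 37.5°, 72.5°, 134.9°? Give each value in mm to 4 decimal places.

seg 1 [0°–27.3°] dwell: s stays 0.0000
seg 2 [27.3°–63°] cycloidal, h=23: θ=37.5° here. β=10.2, B=35.7. 23·(0.2857 − sin(2π·0.2857)/(2π)) = 3.0026 → s = 3.0026
seg 2 [27.3°–63°] cycloidal, h=23: full span → s += 23 → s = 23.0000
seg 3 [63°–95.3°] simple-harmonic, h=30: θ=72.5° here. β=9.5, B=32.3. 30/2·(1 − cos(π·0.2941)) = 5.9605 → s = 28.9605
seg 3 [63°–95.3°] simple-harmonic, h=30: full span → s += 30 → s = 53.0000
seg 4 [95.3°–188.1°] simple-harmonic, h=25: θ=134.9° here. β=39.6, B=92.8. 25/2·(1 − cos(π·0.4267)) = 9.6478 → s = 62.6478

θ=37.5°: 3.0026
θ=72.5°: 28.9605
θ=134.9°: 62.6478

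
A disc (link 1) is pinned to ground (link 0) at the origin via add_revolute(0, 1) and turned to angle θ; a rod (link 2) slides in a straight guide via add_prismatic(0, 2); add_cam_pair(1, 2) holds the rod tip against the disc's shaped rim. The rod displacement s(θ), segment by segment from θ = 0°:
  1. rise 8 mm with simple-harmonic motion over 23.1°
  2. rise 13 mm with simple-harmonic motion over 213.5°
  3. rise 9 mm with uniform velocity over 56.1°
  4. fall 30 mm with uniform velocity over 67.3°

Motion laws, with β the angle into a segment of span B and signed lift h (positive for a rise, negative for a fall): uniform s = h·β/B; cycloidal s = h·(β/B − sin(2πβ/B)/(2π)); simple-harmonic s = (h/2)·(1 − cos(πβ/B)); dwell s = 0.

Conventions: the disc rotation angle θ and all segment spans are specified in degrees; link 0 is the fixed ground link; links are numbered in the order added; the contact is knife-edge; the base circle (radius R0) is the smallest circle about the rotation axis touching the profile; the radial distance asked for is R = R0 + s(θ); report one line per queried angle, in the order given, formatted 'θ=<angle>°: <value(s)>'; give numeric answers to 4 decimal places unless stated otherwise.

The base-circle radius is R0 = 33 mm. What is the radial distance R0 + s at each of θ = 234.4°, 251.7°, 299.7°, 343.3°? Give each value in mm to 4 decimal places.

segment 1 (0° to 23.1°, simple-harmonic, h = 8) is passed completely: s = 0.0000 + (8) = 8.0000
θ = 234.4° falls in segment 2 (23.1° to 236.6°, simple-harmonic, h = 13): β = 234.4 − 23.1 = 211.3°, B = 213.5°; Δs = 13/2·(1 − cos(π·0.9897)) = 12.9966; s = 8.0000 + 12.9966 = 20.9966
segment 2 (23.1° to 236.6°, simple-harmonic, h = 13) is passed completely: s = 8.0000 + (13) = 21.0000
θ = 251.7° falls in segment 3 (236.6° to 292.7°, uniform, h = 9): β = 251.7 − 236.6 = 15.1°, B = 56.1°; Δs = 9·15.1/56.1 = 2.4225; s = 21.0000 + 2.4225 = 23.4225
segment 3 (236.6° to 292.7°, uniform, h = 9) is passed completely: s = 21.0000 + (9) = 30.0000
θ = 299.7° falls in segment 4 (292.7° to 360°, uniform, h = -30): β = 299.7 − 292.7 = 7°, B = 67.3°; Δs = -30·7/67.3 = -3.1204; s = 30.0000 − 3.1204 = 26.8796
θ = 343.3° falls in segment 4 (292.7° to 360°, uniform, h = -30): β = 343.3 − 292.7 = 50.6°, B = 67.3°; Δs = -30·50.6/67.3 = -22.5557; s = 30.0000 − 22.5557 = 7.4443
θ=234.4°: R = R0 + s = 33 + 20.9966 = 53.9966
θ=251.7°: R = R0 + s = 33 + 23.4225 = 56.4225
θ=299.7°: R = R0 + s = 33 + 26.8796 = 59.8796
θ=343.3°: R = R0 + s = 33 + 7.4443 = 40.4443

θ=234.4°: 53.9966
θ=251.7°: 56.4225
θ=299.7°: 59.8796
θ=343.3°: 40.4443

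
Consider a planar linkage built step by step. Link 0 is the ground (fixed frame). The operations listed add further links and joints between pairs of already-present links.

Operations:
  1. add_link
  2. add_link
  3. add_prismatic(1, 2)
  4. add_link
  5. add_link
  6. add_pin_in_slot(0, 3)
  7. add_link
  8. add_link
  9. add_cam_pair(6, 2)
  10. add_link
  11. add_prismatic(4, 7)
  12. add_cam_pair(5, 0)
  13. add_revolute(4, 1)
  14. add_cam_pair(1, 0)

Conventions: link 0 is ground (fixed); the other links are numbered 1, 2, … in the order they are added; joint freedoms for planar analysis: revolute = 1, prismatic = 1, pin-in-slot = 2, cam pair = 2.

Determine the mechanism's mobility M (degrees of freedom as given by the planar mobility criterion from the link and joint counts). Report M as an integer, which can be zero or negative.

ground; <1,0,0>
#1 <2,0,0>
#2 <3,0,0>
P:1↔2 J1 <3,1,0>
#3 <4,1,0>
#4 <5,1,0>
PS:0↔3 J2 <5,1,1>
#5 <6,1,1>
#6 <7,1,1>
C:6↔2 J2 <7,1,2>
#7 <8,1,2>
P:4↔7 J1 <8,2,2>
C:5↔0 J2 <8,2,3>
R:4↔1 J1 <8,3,3>
C:1↔0 J2 <8,3,4>
3×7 − 2×3 − 1×4 = 11

M = 11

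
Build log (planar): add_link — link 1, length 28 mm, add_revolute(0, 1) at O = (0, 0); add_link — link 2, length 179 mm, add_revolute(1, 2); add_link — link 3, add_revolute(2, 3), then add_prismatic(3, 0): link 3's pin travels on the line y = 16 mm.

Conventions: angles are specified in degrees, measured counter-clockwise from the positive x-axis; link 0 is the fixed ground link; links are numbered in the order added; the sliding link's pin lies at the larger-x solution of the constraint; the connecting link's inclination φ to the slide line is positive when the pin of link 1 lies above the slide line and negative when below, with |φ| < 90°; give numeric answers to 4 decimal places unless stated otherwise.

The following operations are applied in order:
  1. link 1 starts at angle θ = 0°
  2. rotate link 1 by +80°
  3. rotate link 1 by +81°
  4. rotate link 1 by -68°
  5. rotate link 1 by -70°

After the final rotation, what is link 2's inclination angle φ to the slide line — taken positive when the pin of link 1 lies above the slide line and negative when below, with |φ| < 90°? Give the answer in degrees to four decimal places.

geometry: r = 28 mm, L = 179 mm, e = 16 mm; θ starts at 0°
rotate link 1 by +80°: θ ← 0° +80° = 80°
rotate link 1 by +81°: θ ← 80° +81° = 161°
rotate link 1 by -68°: θ ← 161° -68° = 93°
rotate link 1 by -70°: θ ← 93° -70° = 23°
h = r sin θ − e = 10.940472 − 16 = -5.059528
sin φ = h / L = -5.059528 / 179 = -0.02826552
φ = arcsin(-0.02826552) = -1.619711°

-1.6197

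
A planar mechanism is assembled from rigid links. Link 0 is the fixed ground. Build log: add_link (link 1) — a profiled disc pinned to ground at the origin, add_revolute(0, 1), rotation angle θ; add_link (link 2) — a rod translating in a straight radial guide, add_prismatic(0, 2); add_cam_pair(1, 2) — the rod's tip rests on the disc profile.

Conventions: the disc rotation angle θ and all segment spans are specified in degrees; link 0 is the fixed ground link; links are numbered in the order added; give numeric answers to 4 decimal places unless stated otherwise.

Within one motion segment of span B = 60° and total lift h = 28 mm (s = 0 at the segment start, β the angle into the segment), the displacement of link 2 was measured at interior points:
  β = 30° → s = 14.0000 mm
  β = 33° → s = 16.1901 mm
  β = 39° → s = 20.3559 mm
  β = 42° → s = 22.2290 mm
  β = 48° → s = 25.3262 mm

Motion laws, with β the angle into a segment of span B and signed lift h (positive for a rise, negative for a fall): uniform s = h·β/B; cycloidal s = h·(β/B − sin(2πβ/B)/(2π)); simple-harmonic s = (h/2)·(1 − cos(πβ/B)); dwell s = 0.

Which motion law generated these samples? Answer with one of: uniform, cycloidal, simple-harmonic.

candidates at β/B = r: uniform s = h·r (linear in β); cycloidal s = h·(r − sin(2πr)/(2π)); simple-harmonic s = (h/2)(1 − cos(πr))
β=30°: printed 14.0000 | uniform 14.0000, cycloidal 14.0000, simple-harmonic 14.0000
β=33°: printed 16.1901 | uniform 15.4000, cycloidal 16.7771, simple-harmonic 16.1901
β=39°: printed 20.3559 | uniform 18.2000, cycloidal 21.8053, simple-harmonic 20.3559
β=42°: printed 22.2290 | uniform 19.6000, cycloidal 23.8382, simple-harmonic 22.2290
β=48°: printed 25.3262 | uniform 22.4000, cycloidal 26.6382, simple-harmonic 25.3262
only one law matches every sample → simple-harmonic

simple-harmonic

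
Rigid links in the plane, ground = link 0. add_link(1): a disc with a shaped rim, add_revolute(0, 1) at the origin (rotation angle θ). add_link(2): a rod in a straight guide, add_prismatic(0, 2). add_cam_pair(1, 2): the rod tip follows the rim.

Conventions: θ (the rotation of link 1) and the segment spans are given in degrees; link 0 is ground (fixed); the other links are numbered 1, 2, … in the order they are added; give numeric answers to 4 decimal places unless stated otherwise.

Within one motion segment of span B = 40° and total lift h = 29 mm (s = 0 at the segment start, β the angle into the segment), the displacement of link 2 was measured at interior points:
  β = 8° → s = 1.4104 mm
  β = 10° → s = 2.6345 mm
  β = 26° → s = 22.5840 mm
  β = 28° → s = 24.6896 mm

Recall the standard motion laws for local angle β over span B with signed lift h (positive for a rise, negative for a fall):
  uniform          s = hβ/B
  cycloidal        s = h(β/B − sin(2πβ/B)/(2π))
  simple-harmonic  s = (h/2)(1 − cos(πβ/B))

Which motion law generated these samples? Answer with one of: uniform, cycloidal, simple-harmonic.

candidates at β/B = r: uniform s = h·r (linear in β); cycloidal s = h·(r − sin(2πr)/(2π)); simple-harmonic s = (h/2)(1 − cos(πr))
β=8°: printed 1.4104 | uniform 5.8000, cycloidal 1.4104, simple-harmonic 2.7693
β=10°: printed 2.6345 | uniform 7.2500, cycloidal 2.6345, simple-harmonic 4.2470
β=26°: printed 22.5840 | uniform 18.8500, cycloidal 22.5840, simple-harmonic 21.0829
β=28°: printed 24.6896 | uniform 20.3000, cycloidal 24.6896, simple-harmonic 23.0229
only one law matches every sample → cycloidal

cycloidal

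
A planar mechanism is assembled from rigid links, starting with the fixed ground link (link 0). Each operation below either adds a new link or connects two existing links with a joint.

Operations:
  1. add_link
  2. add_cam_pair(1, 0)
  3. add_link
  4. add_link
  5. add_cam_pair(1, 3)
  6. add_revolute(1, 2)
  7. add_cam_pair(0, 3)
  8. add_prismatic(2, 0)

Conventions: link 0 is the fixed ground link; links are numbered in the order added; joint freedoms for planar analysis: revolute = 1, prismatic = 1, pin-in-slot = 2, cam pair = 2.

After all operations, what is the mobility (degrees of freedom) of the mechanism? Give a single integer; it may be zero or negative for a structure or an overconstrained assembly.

(L,J1,J2)=(1,0,0); link0 fixed
link1: (2,0,0)
C 1-0 [J2]: (2,0,1)
link2: (3,0,1)
link3: (4,0,1)
C 1-3 [J2]: (4,0,2)
R 1-2 [J1]: (4,1,2)
C 0-3 [J2]: (4,1,3)
P 2-0 [J1]: (4,2,3)
Grübler: 3·3 − 2·2 − 3 = 2

M = 2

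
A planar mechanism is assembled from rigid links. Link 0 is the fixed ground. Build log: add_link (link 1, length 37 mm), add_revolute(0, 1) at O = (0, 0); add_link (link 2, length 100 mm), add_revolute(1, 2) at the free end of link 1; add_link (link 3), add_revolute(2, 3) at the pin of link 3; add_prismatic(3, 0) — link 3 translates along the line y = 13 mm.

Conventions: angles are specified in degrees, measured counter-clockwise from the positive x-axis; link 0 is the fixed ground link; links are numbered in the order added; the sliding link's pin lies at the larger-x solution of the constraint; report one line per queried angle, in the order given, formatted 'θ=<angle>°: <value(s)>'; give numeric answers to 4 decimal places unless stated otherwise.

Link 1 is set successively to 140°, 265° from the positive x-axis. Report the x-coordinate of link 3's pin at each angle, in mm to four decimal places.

geometry: r = 37 mm, L = 100 mm, e = 13 mm
θ=140°: crank pin P = (r cos θ, r sin θ) = (-28.343644, 23.783142)
θ=140°: h = r sin θ − e = 23.783142 − 13 = 10.783142
θ=140°: x = r cos θ + √(L² − h²) = -28.343644 + 99.416919 = 71.073275
θ=265°: crank pin P = (r cos θ, r sin θ) = (-3.224762, -36.859204)
θ=265°: h = r sin θ − e = -36.859204 − 13 = -49.859204
θ=265°: x = r cos θ + √(L² − h²) = -3.224762 + 86.683677 = 83.458914

θ=140°: 71.0733
θ=265°: 83.4589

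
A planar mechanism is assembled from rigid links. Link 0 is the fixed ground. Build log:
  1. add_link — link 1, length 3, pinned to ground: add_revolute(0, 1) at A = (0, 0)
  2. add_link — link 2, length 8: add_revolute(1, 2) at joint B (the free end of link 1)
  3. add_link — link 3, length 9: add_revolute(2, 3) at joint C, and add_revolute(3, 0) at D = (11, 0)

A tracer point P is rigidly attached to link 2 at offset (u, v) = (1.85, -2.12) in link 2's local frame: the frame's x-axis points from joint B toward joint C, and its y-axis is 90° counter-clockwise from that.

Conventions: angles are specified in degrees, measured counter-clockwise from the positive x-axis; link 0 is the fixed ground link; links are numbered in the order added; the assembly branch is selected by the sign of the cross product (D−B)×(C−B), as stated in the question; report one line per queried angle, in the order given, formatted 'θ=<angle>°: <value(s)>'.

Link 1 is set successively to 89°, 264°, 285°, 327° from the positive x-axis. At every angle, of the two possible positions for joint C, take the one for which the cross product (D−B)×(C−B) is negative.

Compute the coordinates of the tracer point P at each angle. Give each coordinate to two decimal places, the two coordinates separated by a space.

A=(0,0), D=(11.00,0)
θ=89°: B = A + 3.00·(cos89°, sin89°) = (0.0524, 2.9995)
θ=89°: |BD| = 11.3511
θ=89°: circle(B,8.00) ∩ circle(D,9.00): a=4.9267, h=6.3030
θ=89°:   candidates: C₊=(6.4695,7.7766) cross=71.546; C₋=(3.1384,-4.3813) cross=-71.546
θ=89°:   branch - wants cross < 0 → take C=(3.1384,-4.3813) (cross=-71.546)
θ=89°: ex = (C−B)/|BC| = (0.3858,-0.9226); ey = (0.9226,0.3858)
θ=89°: P = B + 1.85·ex + -2.12·ey = (-1.1899,0.4749)
θ=264°: B = A + 3.00·(cos264°, sin264°) = (-0.3136, -2.9836)
θ=264°: |BD| = 11.7004
θ=264°: circle(B,8.00) ∩ circle(D,9.00): a=5.1237, h=6.1439
θ=264°:   candidates: C₊=(3.0741,4.2638) cross=71.886; C₋=(6.2074,-7.6178) cross=-71.886
θ=264°:   branch - wants cross < 0 → take C=(6.2074,-7.6178) (cross=-71.886)
θ=264°: ex = (C−B)/|BC| = (0.8151,-0.5793); ey = (0.5793,0.8151)
θ=264°: P = B + 1.85·ex + -2.12·ey = (-0.0337,-5.7833)
θ=285°: B = A + 3.00·(cos285°, sin285°) = (0.7765, -2.8978)
θ=285°: |BD| = 10.6263
θ=285°: circle(B,8.00) ∩ circle(D,9.00): a=4.5132, h=6.6054
θ=285°:   candidates: C₊=(3.3174,4.6880) cross=70.190; C₋=(6.9199,-8.0220) cross=-70.190
θ=285°:   branch - wants cross < 0 → take C=(6.9199,-8.0220) (cross=-70.190)
θ=285°: ex = (C−B)/|BC| = (0.7679,-0.6405); ey = (0.6405,0.7679)
θ=285°: P = B + 1.85·ex + -2.12·ey = (0.8392,-5.7108)
θ=327°: B = A + 3.00·(cos327°, sin327°) = (2.5160, -1.6339)
θ=327°: |BD| = 8.6399
θ=327°: circle(B,8.00) ∩ circle(D,9.00): a=3.3361, h=7.2712
θ=327°:   candidates: C₊=(4.4169,6.1370) cross=62.822; C₋=(7.1670,-8.1430) cross=-62.822
θ=327°:   branch - wants cross < 0 → take C=(7.1670,-8.1430) (cross=-62.822)
θ=327°: ex = (C−B)/|BC| = (0.5814,-0.8136); ey = (0.8136,0.5814)
θ=327°: P = B + 1.85·ex + -2.12·ey = (1.8667,-4.3717)

θ=89°: -1.19 0.47
θ=264°: -0.03 -5.78
θ=285°: 0.84 -5.71
θ=327°: 1.87 -4.37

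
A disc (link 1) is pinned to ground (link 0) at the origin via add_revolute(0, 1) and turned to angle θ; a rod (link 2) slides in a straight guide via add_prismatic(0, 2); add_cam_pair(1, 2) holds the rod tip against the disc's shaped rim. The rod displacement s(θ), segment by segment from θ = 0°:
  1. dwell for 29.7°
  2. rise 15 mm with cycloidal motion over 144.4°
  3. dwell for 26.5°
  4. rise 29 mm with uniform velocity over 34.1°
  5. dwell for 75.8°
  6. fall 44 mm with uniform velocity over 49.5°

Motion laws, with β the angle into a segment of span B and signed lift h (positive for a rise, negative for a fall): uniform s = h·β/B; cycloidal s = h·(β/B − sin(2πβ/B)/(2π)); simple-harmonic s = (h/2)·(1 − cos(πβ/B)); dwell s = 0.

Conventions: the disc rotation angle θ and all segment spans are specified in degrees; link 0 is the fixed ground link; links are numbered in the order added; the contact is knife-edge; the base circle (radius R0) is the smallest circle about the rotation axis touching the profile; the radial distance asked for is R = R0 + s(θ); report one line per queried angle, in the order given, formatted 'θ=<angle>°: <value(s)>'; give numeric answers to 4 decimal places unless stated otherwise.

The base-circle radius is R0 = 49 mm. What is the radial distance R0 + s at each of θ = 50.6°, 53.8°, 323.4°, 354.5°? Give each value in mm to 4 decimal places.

segment 1 (0° to 29.7°, dwell): s unchanged at 0.0000
θ = 50.6° falls in segment 2 (29.7° to 174.1°, cycloidal, h = 15): β = 50.6 − 29.7 = 20.9°, B = 144.4°; Δs = 15·(0.1447 − sin(2π·0.1447)/(2π)) = 0.2871; s = 0.0000 + 0.2871 = 0.2871
θ = 53.8° falls in segment 2 (29.7° to 174.1°, cycloidal, h = 15): β = 53.8 − 29.7 = 24.1°, B = 144.4°; Δs = 15·(0.1669 − sin(2π·0.1669)/(2π)) = 0.4343; s = 0.0000 + 0.4343 = 0.4343
segment 2 (29.7° to 174.1°, cycloidal, h = 15) is passed completely: s = 0.0000 + (15) = 15.0000
segment 3 (174.1° to 200.6°, dwell): s unchanged at 15.0000
segment 4 (200.6° to 234.7°, uniform, h = 29) is passed completely: s = 15.0000 + (29) = 44.0000
segment 5 (234.7° to 310.5°, dwell): s unchanged at 44.0000
θ = 323.4° falls in segment 6 (310.5° to 360°, uniform, h = -44): β = 323.4 − 310.5 = 12.9°, B = 49.5°; Δs = -44·12.9/49.5 = -11.4667; s = 44.0000 − 11.4667 = 32.5333
θ = 354.5° falls in segment 6 (310.5° to 360°, uniform, h = -44): β = 354.5 − 310.5 = 44°, B = 49.5°; Δs = -44·44/49.5 = -39.1111; s = 44.0000 − 39.1111 = 4.8889
θ=50.6°: R = R0 + s = 49 + 0.2871 = 49.2871
θ=53.8°: R = R0 + s = 49 + 0.4343 = 49.4343
θ=323.4°: R = R0 + s = 49 + 32.5333 = 81.5333
θ=354.5°: R = R0 + s = 49 + 4.8889 = 53.8889

θ=50.6°: 49.2871
θ=53.8°: 49.4343
θ=323.4°: 81.5333
θ=354.5°: 53.8889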